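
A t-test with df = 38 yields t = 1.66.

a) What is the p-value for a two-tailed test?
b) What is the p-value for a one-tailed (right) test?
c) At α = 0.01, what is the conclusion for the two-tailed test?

Using t-distribution with df = 38:
a) Two-tailed: p = 2×P(T > 1.66) = 0.1051
b) One-tailed: p = P(T > 1.66) = 0.0526
c) 0.1051 ≥ 0.01, fail to reject H₀

Answer: a) 0.1051, b) 0.0526, c) fail to reject H₀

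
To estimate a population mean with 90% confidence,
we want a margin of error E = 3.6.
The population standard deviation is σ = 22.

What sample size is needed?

z_0.05 = 1.645
n = (z×σ/E)² = (1.645×22/3.6)²
n = 101.0583
Round up: n = 102

Answer: n = 102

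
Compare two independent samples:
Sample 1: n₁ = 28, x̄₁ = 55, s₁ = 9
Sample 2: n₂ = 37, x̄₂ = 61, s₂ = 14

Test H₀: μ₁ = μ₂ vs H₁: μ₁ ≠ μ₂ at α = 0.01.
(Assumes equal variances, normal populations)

Answer: t = -1.9776, fail to reject H₀

Derivation:
Pooled variance: s²_p = [27×9² + 36×14²]/(63) = 146.7143
s_p = 12.1126
SE = s_p×√(1/n₁ + 1/n₂) = 12.1126×√(1/28 + 1/37) = 3.0340
t = (x̄₁ - x̄₂)/SE = (55 - 61)/3.0340 = -1.9776
df = 63, t-critical = ±2.656
Decision: fail to reject H₀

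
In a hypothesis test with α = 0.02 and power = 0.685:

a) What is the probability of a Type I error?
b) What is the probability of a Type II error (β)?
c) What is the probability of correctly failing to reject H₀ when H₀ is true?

Answer: a) 0.02, b) 0.315, c) 0.98

Derivation:
a) Type I error probability = α = 0.02
b) Power = P(reject H₀ | H₁ true) = 1 - β = 0.685, so Type II error probability = β = 1 - Power = 0.315
c) P(fail to reject H₀ | H₀ true) = 1 - α = 0.98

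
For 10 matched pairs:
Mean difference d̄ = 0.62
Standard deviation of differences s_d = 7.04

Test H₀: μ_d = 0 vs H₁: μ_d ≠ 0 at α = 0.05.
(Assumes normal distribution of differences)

df = n - 1 = 9
SE = s_d/√n = 7.04/√10 = 2.2262
t = d̄/SE = 0.62/2.2262 = 0.2785
Critical value: t_{0.025,9} = ±2.262
p-value ≈ 0.7869
Decision: fail to reject H₀

Answer: t = 0.2785, fail to reject H₀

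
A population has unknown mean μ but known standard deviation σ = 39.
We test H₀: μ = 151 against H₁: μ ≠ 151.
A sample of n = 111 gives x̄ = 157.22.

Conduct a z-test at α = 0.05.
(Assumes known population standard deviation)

Answer: z = 1.6803, fail to reject H₀

Derivation:
Standard error: SE = σ/√n = 39/√111 = 3.7017
z-statistic: z = (x̄ - μ₀)/SE = (157.22 - 151)/3.7017 = 1.6803
Critical value: ±1.960
p-value = 0.0929
Decision: fail to reject H₀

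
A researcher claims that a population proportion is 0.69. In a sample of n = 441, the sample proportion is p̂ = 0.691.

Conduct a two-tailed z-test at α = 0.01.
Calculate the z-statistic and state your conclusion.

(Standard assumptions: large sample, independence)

H₀: p = 0.69, H₁: p ≠ 0.69
Standard error: SE = √(p₀(1-p₀)/n) = √(0.69×0.31/441) = 0.022023
z-statistic: z = (p̂ - p₀)/SE = (0.691 - 0.69)/0.022023 = 0.0454
Critical value: z_0.005 = ±2.576
p-value = 0.9638
Decision: fail to reject H₀ at α = 0.01

Answer: z = 0.0454, fail to reject H₀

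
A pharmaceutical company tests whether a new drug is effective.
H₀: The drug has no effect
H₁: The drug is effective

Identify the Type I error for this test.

Answer: Concluding the drug is effective when it actually has no effect

Derivation:
Type I error (α): Rejecting H₀ when H₀ is true
Type II error (β): Failing to reject H₀ when H₁ is true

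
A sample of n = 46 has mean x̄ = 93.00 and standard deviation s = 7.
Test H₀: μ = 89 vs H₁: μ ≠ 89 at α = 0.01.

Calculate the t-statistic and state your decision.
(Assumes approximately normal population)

Answer: t = 3.8756, reject H₀

Derivation:
df = n - 1 = 45
SE = s/√n = 7/√46 = 1.0321
t = (x̄ - μ₀)/SE = (93.00 - 89)/1.0321 = 3.8756
Critical value: t_{0.005,45} = ±2.690
p-value ≈ 0.0003
Decision: reject H₀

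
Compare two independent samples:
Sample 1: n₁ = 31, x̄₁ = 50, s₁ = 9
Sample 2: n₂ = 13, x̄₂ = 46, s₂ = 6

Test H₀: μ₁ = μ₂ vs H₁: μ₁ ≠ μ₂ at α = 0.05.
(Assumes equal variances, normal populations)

Pooled variance: s²_p = [30×9² + 12×6²]/(42) = 68.1429
s_p = 8.2549
SE = s_p×√(1/n₁ + 1/n₂) = 8.2549×√(1/31 + 1/13) = 2.7276
t = (x̄₁ - x̄₂)/SE = (50 - 46)/2.7276 = 1.4665
df = 42, t-critical = ±2.018
Decision: fail to reject H₀

Answer: t = 1.4665, fail to reject H₀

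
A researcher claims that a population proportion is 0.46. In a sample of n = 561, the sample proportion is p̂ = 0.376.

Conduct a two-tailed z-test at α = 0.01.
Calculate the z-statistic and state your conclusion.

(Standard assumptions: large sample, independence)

Answer: z = -3.9920, reject H₀

Derivation:
H₀: p = 0.46, H₁: p ≠ 0.46
Standard error: SE = √(p₀(1-p₀)/n) = √(0.46×0.54/561) = 0.021042
z-statistic: z = (p̂ - p₀)/SE = (0.376 - 0.46)/0.021042 = -3.9920
Critical value: z_0.005 = ±2.576
p-value = 0.0001
Decision: reject H₀ at α = 0.01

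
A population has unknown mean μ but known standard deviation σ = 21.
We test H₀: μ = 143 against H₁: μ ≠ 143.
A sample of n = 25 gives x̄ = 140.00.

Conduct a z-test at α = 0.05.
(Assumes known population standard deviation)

Standard error: SE = σ/√n = 21/√25 = 4.2000
z-statistic: z = (x̄ - μ₀)/SE = (140.00 - 143)/4.2000 = -0.7143
Critical value: ±1.960
p-value = 0.4750
Decision: fail to reject H₀

Answer: z = -0.7143, fail to reject H₀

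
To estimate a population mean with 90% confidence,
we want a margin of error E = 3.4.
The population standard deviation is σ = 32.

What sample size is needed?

Answer: n = 240

Derivation:
z_0.05 = 1.645
n = (z×σ/E)² = (1.645×32/3.4)²
n = 239.7033
Round up: n = 240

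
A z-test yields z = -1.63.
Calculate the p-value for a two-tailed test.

For z = -1.63:
p = 2×P(Z > |-1.63|) = 2×(1 - Φ(1.63)) = 0.1031

Answer: p-value ≈ 0.1031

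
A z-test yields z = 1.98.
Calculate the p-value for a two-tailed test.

Answer: p-value ≈ 0.0477

Derivation:
For z = 1.98:
p = 2×P(Z > |1.98|) = 2×(1 - Φ(1.98)) = 0.0477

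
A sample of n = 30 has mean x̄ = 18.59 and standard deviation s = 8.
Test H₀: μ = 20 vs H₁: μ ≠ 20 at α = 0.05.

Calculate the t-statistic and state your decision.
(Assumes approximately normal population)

Answer: t = -0.9654, fail to reject H₀

Derivation:
df = n - 1 = 29
SE = s/√n = 8/√30 = 1.4606
t = (x̄ - μ₀)/SE = (18.59 - 20)/1.4606 = -0.9654
Critical value: t_{0.025,29} = ±2.045
p-value ≈ 0.3423
Decision: fail to reject H₀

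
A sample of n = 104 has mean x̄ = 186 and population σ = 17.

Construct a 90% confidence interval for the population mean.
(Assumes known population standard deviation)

Answer: (183.2578, 188.7422)

Derivation:
Confidence level: 90%, α = 0.1
z_0.05 = 1.645
SE = σ/√n = 17/√104 = 1.6670
Margin of error = 1.645 × 1.6670 = 2.7422
CI: x̄ ± margin = 186 ± 2.7422
CI: (183.2578, 188.7422)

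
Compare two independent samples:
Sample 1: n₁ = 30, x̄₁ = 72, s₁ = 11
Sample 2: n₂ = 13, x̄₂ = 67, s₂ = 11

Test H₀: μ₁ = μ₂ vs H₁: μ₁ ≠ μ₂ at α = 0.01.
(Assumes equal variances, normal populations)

Answer: t = 1.3689, fail to reject H₀

Derivation:
Pooled variance: s²_p = [29×11² + 12×11²]/(41) = 121.0000
s_p = 11.0000
SE = s_p×√(1/n₁ + 1/n₂) = 11.0000×√(1/30 + 1/13) = 3.6525
t = (x̄₁ - x̄₂)/SE = (72 - 67)/3.6525 = 1.3689
df = 41, t-critical = ±2.701
Decision: fail to reject H₀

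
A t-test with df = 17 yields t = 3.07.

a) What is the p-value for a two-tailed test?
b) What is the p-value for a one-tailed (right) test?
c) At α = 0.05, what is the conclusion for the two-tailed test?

Answer: a) 0.0069, b) 0.0035, c) reject H₀

Derivation:
Using t-distribution with df = 17:
a) Two-tailed: p = 2×P(T > 3.07) = 0.0069
b) One-tailed: p = P(T > 3.07) = 0.0035
c) 0.0069 < 0.05, reject H₀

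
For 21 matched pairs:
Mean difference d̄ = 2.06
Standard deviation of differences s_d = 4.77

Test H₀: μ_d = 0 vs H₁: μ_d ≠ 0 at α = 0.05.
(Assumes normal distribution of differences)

df = n - 1 = 20
SE = s_d/√n = 4.77/√21 = 1.0409
t = d̄/SE = 2.06/1.0409 = 1.9791
Critical value: t_{0.025,20} = ±2.086
p-value ≈ 0.0617
Decision: fail to reject H₀

Answer: t = 1.9791, fail to reject H₀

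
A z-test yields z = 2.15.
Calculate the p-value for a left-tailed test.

For z = 2.15:
p = P(Z < 2.15) = Φ(2.15) = 0.9842

Answer: p-value ≈ 0.9842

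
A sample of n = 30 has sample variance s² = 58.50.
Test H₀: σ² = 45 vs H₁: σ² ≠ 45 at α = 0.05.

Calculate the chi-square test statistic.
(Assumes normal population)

Answer: χ² = 37.7000, fail to reject H₀

Derivation:
df = n - 1 = 29
χ² = (n-1)s²/σ₀² = 29×58.50/45 = 37.7000
Critical values: χ²_{0.975,29} = 16.047, χ²_{0.025,29} = 45.722
Rejection region: χ² < 16.047 or χ² > 45.722
Decision: fail to reject H₀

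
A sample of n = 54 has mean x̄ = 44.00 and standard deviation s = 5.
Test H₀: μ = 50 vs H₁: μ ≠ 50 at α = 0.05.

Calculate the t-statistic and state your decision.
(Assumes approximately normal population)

df = n - 1 = 53
SE = s/√n = 5/√54 = 0.6804
t = (x̄ - μ₀)/SE = (44.00 - 50)/0.6804 = -8.8183
Critical value: t_{0.025,53} = ±2.006
p-value < 0.0001
Decision: reject H₀

Answer: t = -8.8183, reject H₀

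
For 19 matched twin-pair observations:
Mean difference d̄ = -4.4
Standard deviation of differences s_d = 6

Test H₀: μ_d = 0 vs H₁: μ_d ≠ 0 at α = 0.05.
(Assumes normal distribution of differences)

Answer: t = -3.1965, reject H₀

Derivation:
df = n - 1 = 18
SE = s_d/√n = 6/√19 = 1.3765
t = d̄/SE = -4.4/1.3765 = -3.1965
Critical value: t_{0.025,18} = ±2.101
p-value ≈ 0.0050
Decision: reject H₀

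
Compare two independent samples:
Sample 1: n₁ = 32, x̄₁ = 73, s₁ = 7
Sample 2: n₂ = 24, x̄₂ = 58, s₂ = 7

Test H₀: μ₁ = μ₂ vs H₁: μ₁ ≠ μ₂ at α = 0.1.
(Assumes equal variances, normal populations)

Answer: t = 7.9357, reject H₀

Derivation:
Pooled variance: s²_p = [31×7² + 23×7²]/(54) = 49.0000
s_p = 7.0000
SE = s_p×√(1/n₁ + 1/n₂) = 7.0000×√(1/32 + 1/24) = 1.8902
t = (x̄₁ - x̄₂)/SE = (73 - 58)/1.8902 = 7.9357
df = 54, t-critical = ±1.674
Decision: reject H₀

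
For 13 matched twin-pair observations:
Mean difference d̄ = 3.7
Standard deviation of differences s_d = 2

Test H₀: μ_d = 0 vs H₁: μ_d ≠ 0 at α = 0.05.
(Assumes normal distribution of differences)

df = n - 1 = 12
SE = s_d/√n = 2/√13 = 0.5547
t = d̄/SE = 3.7/0.5547 = 6.6703
Critical value: t_{0.025,12} = ±2.179
p-value < 0.0001
Decision: reject H₀

Answer: t = 6.6703, reject H₀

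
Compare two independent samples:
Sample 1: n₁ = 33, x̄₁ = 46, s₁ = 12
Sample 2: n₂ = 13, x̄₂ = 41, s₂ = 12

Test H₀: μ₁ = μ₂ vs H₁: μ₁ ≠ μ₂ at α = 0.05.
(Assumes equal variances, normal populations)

Pooled variance: s²_p = [32×12² + 12×12²]/(44) = 144.0000
s_p = 12.0000
SE = s_p×√(1/n₁ + 1/n₂) = 12.0000×√(1/33 + 1/13) = 3.9294
t = (x̄₁ - x̄₂)/SE = (46 - 41)/3.9294 = 1.2725
df = 44, t-critical = ±2.015
Decision: fail to reject H₀

Answer: t = 1.2725, fail to reject H₀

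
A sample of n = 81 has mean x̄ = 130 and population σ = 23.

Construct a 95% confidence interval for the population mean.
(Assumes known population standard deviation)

Confidence level: 95%, α = 0.05
z_0.025 = 1.960
SE = σ/√n = 23/√81 = 2.5556
Margin of error = 1.960 × 2.5556 = 5.0090
CI: x̄ ± margin = 130 ± 5.0090
CI: (124.9910, 135.0090)

Answer: (124.9910, 135.0090)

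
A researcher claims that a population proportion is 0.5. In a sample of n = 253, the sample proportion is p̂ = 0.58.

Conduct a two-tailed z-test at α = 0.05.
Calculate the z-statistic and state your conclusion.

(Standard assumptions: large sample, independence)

Answer: z = 2.5449, reject H₀

Derivation:
H₀: p = 0.5, H₁: p ≠ 0.5
Standard error: SE = √(p₀(1-p₀)/n) = √(0.5×0.5/253) = 0.031435
z-statistic: z = (p̂ - p₀)/SE = (0.58 - 0.5)/0.031435 = 2.5449
Critical value: z_0.025 = ±1.960
p-value = 0.0109
Decision: reject H₀ at α = 0.05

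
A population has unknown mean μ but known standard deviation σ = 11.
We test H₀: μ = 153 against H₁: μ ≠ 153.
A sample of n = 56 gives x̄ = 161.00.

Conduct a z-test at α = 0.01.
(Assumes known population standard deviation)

Standard error: SE = σ/√n = 11/√56 = 1.4699
z-statistic: z = (x̄ - μ₀)/SE = (161.00 - 153)/1.4699 = 5.4425
Critical value: ±2.576
p-value < 0.0001
Decision: reject H₀

Answer: z = 5.4425, reject H₀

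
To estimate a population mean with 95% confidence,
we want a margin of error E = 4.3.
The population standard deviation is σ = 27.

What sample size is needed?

z_0.025 = 1.960
n = (z×σ/E)² = (1.960×27/4.3)²
n = 151.4617
Round up: n = 152

Answer: n = 152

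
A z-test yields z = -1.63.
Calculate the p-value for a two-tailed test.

Answer: p-value ≈ 0.1031

Derivation:
For z = -1.63:
p = 2×P(Z > |-1.63|) = 2×(1 - Φ(1.63)) = 0.1031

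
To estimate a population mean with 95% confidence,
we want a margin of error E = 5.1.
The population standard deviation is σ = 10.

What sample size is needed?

Answer: n = 15

Derivation:
z_0.025 = 1.960
n = (z×σ/E)² = (1.960×10/5.1)²
n = 14.7697
Round up: n = 15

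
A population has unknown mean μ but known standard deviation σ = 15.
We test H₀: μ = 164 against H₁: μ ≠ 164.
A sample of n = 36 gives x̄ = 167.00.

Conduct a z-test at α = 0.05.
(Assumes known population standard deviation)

Answer: z = 1.2000, fail to reject H₀

Derivation:
Standard error: SE = σ/√n = 15/√36 = 2.5000
z-statistic: z = (x̄ - μ₀)/SE = (167.00 - 164)/2.5000 = 1.2000
Critical value: ±1.960
p-value = 0.2301
Decision: fail to reject H₀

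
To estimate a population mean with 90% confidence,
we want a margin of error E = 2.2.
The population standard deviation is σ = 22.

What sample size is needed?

Answer: n = 271

Derivation:
z_0.05 = 1.645
n = (z×σ/E)² = (1.645×22/2.2)²
n = 270.6025
Round up: n = 271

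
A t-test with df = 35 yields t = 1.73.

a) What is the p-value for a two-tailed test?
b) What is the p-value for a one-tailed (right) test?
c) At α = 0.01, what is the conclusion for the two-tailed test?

Answer: a) 0.0924, b) 0.0462, c) fail to reject H₀

Derivation:
Using t-distribution with df = 35:
a) Two-tailed: p = 2×P(T > 1.73) = 0.0924
b) One-tailed: p = P(T > 1.73) = 0.0462
c) 0.0924 ≥ 0.01, fail to reject H₀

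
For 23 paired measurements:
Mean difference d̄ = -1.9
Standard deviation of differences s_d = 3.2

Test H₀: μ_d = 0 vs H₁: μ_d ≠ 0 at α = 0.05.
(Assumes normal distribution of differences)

Answer: t = -2.8477, reject H₀

Derivation:
df = n - 1 = 22
SE = s_d/√n = 3.2/√23 = 0.6672
t = d̄/SE = -1.9/0.6672 = -2.8477
Critical value: t_{0.025,22} = ±2.074
p-value ≈ 0.0094
Decision: reject H₀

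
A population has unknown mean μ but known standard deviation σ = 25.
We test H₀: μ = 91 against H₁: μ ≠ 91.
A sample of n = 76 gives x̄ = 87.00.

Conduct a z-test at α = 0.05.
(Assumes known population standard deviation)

Answer: z = -1.3948, fail to reject H₀

Derivation:
Standard error: SE = σ/√n = 25/√76 = 2.8677
z-statistic: z = (x̄ - μ₀)/SE = (87.00 - 91)/2.8677 = -1.3948
Critical value: ±1.960
p-value = 0.1631
Decision: fail to reject H₀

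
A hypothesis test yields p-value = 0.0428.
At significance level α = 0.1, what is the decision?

Answer: reject H₀

Derivation:
Compare p-value to α:
0.0428 < 0.1
Decision: reject H₀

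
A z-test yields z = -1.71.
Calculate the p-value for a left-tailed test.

For z = -1.71:
p = P(Z < -1.71) = Φ(-1.71) = 0.0436

Answer: p-value ≈ 0.0436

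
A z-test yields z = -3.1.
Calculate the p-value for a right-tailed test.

For z = -3.1:
p = P(Z > -3.1) = 1 - Φ(-3.1) = 0.9990

Answer: p-value ≈ 0.9990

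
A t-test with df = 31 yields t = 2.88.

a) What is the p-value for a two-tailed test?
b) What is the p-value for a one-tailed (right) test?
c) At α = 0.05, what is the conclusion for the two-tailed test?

Using t-distribution with df = 31:
a) Two-tailed: p = 2×P(T > 2.88) = 0.0072
b) One-tailed: p = P(T > 2.88) = 0.0036
c) 0.0072 < 0.05, reject H₀

Answer: a) 0.0072, b) 0.0036, c) reject H₀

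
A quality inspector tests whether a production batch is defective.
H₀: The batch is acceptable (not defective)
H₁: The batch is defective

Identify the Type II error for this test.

Type I error: rejecting H₀ when it is actually true (false positive).
Type II error: failing to reject H₀ when H₁ is actually true (false negative).

Answer: Shipping a defective batch to customers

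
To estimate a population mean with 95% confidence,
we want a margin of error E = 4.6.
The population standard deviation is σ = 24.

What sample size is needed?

Answer: n = 105

Derivation:
z_0.025 = 1.960
n = (z×σ/E)² = (1.960×24/4.6)²
n = 104.5729
Round up: n = 105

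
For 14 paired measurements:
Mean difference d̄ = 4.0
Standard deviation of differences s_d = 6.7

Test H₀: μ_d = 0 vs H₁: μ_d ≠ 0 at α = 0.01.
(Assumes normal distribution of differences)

df = n - 1 = 13
SE = s_d/√n = 6.7/√14 = 1.7907
t = d̄/SE = 4.0/1.7907 = 2.2338
Critical value: t_{0.005,13} = ±3.012
p-value ≈ 0.0437
Decision: fail to reject H₀

Answer: t = 2.2338, fail to reject H₀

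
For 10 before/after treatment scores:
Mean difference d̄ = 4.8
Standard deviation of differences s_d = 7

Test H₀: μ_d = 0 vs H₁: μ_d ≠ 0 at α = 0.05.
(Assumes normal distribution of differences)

Answer: t = 2.1684, fail to reject H₀

Derivation:
df = n - 1 = 9
SE = s_d/√n = 7/√10 = 2.2136
t = d̄/SE = 4.8/2.2136 = 2.1684
Critical value: t_{0.025,9} = ±2.262
p-value ≈ 0.0583
Decision: fail to reject H₀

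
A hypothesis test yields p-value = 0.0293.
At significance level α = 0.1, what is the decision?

Answer: reject H₀

Derivation:
Compare p-value to α:
0.0293 < 0.1
Decision: reject H₀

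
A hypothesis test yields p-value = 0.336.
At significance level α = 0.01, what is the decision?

Compare p-value to α:
0.336 ≥ 0.01
Decision: fail to reject H₀

Answer: fail to reject H₀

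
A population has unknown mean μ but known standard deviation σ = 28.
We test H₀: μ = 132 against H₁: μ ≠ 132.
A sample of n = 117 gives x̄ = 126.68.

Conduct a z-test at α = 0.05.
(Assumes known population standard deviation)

Standard error: SE = σ/√n = 28/√117 = 2.5886
z-statistic: z = (x̄ - μ₀)/SE = (126.68 - 132)/2.5886 = -2.0552
Critical value: ±1.960
p-value = 0.0399
Decision: reject H₀

Answer: z = -2.0552, reject H₀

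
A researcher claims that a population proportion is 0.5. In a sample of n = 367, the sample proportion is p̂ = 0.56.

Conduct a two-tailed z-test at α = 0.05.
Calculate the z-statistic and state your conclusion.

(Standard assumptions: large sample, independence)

Answer: z = 2.2989, reject H₀

Derivation:
H₀: p = 0.5, H₁: p ≠ 0.5
Standard error: SE = √(p₀(1-p₀)/n) = √(0.5×0.5/367) = 0.026100
z-statistic: z = (p̂ - p₀)/SE = (0.56 - 0.5)/0.026100 = 2.2989
Critical value: z_0.025 = ±1.960
p-value = 0.0215
Decision: reject H₀ at α = 0.05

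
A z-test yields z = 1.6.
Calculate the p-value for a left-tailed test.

Answer: p-value ≈ 0.9452

Derivation:
For z = 1.6:
p = P(Z < 1.6) = Φ(1.6) = 0.9452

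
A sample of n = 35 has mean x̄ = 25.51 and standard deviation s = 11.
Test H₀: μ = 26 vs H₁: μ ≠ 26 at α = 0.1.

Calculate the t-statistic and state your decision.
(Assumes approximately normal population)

Answer: t = -0.2635, fail to reject H₀

Derivation:
df = n - 1 = 34
SE = s/√n = 11/√35 = 1.8593
t = (x̄ - μ₀)/SE = (25.51 - 26)/1.8593 = -0.2635
Critical value: t_{0.05,34} = ±1.691
p-value ≈ 0.7938
Decision: fail to reject H₀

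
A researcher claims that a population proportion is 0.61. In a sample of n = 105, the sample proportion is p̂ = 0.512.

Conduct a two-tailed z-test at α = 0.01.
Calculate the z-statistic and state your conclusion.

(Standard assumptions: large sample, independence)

H₀: p = 0.61, H₁: p ≠ 0.61
Standard error: SE = √(p₀(1-p₀)/n) = √(0.61×0.39/105) = 0.047600
z-statistic: z = (p̂ - p₀)/SE = (0.512 - 0.61)/0.047600 = -2.0588
Critical value: z_0.005 = ±2.576
p-value = 0.0395
Decision: fail to reject H₀ at α = 0.01

Answer: z = -2.0588, fail to reject H₀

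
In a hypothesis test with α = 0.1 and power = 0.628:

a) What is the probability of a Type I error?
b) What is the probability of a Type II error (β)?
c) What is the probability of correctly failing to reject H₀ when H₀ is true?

Answer: a) 0.1, b) 0.372, c) 0.9

Derivation:
a) Type I error probability = α = 0.1
b) Power = P(reject H₀ | H₁ true) = 1 - β = 0.628, so Type II error probability = β = 1 - Power = 0.372
c) P(fail to reject H₀ | H₀ true) = 1 - α = 0.9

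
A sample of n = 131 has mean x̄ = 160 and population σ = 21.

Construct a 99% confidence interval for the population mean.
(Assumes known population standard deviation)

Confidence level: 99%, α = 0.01
z_0.005 = 2.576
SE = σ/√n = 21/√131 = 1.8348
Margin of error = 2.576 × 1.8348 = 4.7264
CI: x̄ ± margin = 160 ± 4.7264
CI: (155.2736, 164.7264)

Answer: (155.2736, 164.7264)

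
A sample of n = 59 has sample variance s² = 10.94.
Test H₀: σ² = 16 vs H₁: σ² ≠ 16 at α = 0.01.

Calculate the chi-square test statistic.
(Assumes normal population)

Answer: χ² = 39.6575, fail to reject H₀

Derivation:
df = n - 1 = 58
χ² = (n-1)s²/σ₀² = 58×10.94/16 = 39.6575
Critical values: χ²_{0.995,58} = 34.008, χ²_{0.005,58} = 89.477
Rejection region: χ² < 34.008 or χ² > 89.477
Decision: fail to reject H₀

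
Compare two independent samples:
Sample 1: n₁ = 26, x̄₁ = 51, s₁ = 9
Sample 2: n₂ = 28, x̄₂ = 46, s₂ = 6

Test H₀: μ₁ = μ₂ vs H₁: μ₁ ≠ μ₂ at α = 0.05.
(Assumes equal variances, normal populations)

Pooled variance: s²_p = [25×9² + 27×6²]/(52) = 57.6346
s_p = 7.5917
SE = s_p×√(1/n₁ + 1/n₂) = 7.5917×√(1/26 + 1/28) = 2.0676
t = (x̄₁ - x̄₂)/SE = (51 - 46)/2.0676 = 2.4183
df = 52, t-critical = ±2.007
Decision: reject H₀

Answer: t = 2.4183, reject H₀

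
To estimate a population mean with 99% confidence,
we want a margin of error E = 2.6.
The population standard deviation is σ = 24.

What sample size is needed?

Answer: n = 566

Derivation:
z_0.005 = 2.576
n = (z×σ/E)² = (2.576×24/2.6)²
n = 565.4152
Round up: n = 566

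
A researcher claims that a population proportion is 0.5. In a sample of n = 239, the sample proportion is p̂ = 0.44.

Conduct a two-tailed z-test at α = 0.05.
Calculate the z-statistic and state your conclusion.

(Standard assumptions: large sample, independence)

Answer: z = -1.8552, fail to reject H₀

Derivation:
H₀: p = 0.5, H₁: p ≠ 0.5
Standard error: SE = √(p₀(1-p₀)/n) = √(0.5×0.5/239) = 0.032342
z-statistic: z = (p̂ - p₀)/SE = (0.44 - 0.5)/0.032342 = -1.8552
Critical value: z_0.025 = ±1.960
p-value = 0.0636
Decision: fail to reject H₀ at α = 0.05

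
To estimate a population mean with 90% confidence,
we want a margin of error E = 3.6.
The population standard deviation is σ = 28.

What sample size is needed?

z_0.05 = 1.645
n = (z×σ/E)² = (1.645×28/3.6)²
n = 163.6978
Round up: n = 164

Answer: n = 164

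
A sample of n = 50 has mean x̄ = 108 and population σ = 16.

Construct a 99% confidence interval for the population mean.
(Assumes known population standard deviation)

Confidence level: 99%, α = 0.01
z_0.005 = 2.576
SE = σ/√n = 16/√50 = 2.2627
Margin of error = 2.576 × 2.2627 = 5.8287
CI: x̄ ± margin = 108 ± 5.8287
CI: (102.1713, 113.8287)

Answer: (102.1713, 113.8287)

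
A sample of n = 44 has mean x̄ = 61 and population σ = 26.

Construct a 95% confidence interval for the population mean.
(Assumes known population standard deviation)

Confidence level: 95%, α = 0.05
z_0.025 = 1.960
SE = σ/√n = 26/√44 = 3.9196
Margin of error = 1.960 × 3.9196 = 7.6824
CI: x̄ ± margin = 61 ± 7.6824
CI: (53.3176, 68.6824)

Answer: (53.3176, 68.6824)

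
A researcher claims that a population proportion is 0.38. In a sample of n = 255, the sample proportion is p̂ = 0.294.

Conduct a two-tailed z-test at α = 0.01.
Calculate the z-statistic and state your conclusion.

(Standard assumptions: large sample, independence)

H₀: p = 0.38, H₁: p ≠ 0.38
Standard error: SE = √(p₀(1-p₀)/n) = √(0.38×0.62/255) = 0.030396
z-statistic: z = (p̂ - p₀)/SE = (0.294 - 0.38)/0.030396 = -2.8293
Critical value: z_0.005 = ±2.576
p-value = 0.0047
Decision: reject H₀ at α = 0.01

Answer: z = -2.8293, reject H₀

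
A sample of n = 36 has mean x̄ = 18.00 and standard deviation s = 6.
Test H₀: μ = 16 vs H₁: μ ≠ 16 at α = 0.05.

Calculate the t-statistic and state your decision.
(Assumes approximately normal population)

Answer: t = 2.0000, fail to reject H₀

Derivation:
df = n - 1 = 35
SE = s/√n = 6/√36 = 1.0000
t = (x̄ - μ₀)/SE = (18.00 - 16)/1.0000 = 2.0000
Critical value: t_{0.025,35} = ±2.030
p-value ≈ 0.0533
Decision: fail to reject H₀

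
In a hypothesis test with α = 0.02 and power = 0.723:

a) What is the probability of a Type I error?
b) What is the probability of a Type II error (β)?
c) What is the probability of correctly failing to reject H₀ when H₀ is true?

a) Type I error probability = α = 0.02
b) Power = P(reject H₀ | H₁ true) = 1 - β = 0.723, so Type II error probability = β = 1 - Power = 0.277
c) P(fail to reject H₀ | H₀ true) = 1 - α = 0.98

Answer: a) 0.02, b) 0.277, c) 0.98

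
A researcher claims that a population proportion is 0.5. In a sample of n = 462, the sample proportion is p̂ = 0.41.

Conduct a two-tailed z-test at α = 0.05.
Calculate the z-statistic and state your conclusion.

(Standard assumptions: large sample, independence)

H₀: p = 0.5, H₁: p ≠ 0.5
Standard error: SE = √(p₀(1-p₀)/n) = √(0.5×0.5/462) = 0.023262
z-statistic: z = (p̂ - p₀)/SE = (0.41 - 0.5)/0.023262 = -3.8690
Critical value: z_0.025 = ±1.960
p-value = 0.0001
Decision: reject H₀ at α = 0.05

Answer: z = -3.8690, reject H₀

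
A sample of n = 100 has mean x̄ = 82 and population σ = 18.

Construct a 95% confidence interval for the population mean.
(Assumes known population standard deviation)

Confidence level: 95%, α = 0.05
z_0.025 = 1.960
SE = σ/√n = 18/√100 = 1.8000
Margin of error = 1.960 × 1.8000 = 3.5280
CI: x̄ ± margin = 82 ± 3.5280
CI: (78.4720, 85.5280)

Answer: (78.4720, 85.5280)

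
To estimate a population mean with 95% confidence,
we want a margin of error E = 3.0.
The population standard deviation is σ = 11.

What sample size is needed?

Answer: n = 52

Derivation:
z_0.025 = 1.960
n = (z×σ/E)² = (1.960×11/3.0)²
n = 51.6482
Round up: n = 52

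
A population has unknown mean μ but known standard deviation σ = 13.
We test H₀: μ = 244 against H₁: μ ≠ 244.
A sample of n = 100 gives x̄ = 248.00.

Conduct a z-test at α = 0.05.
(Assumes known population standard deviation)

Standard error: SE = σ/√n = 13/√100 = 1.3000
z-statistic: z = (x̄ - μ₀)/SE = (248.00 - 244)/1.3000 = 3.0769
Critical value: ±1.960
p-value = 0.0021
Decision: reject H₀

Answer: z = 3.0769, reject H₀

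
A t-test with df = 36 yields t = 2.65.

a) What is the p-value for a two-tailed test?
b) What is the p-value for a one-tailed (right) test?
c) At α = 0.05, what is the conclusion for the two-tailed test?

Using t-distribution with df = 36:
a) Two-tailed: p = 2×P(T > 2.65) = 0.0119
b) One-tailed: p = P(T > 2.65) = 0.0059
c) 0.0119 < 0.05, reject H₀

Answer: a) 0.0119, b) 0.0059, c) reject H₀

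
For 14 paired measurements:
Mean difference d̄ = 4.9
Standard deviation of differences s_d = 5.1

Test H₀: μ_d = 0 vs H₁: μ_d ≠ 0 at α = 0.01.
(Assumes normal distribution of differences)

df = n - 1 = 13
SE = s_d/√n = 5.1/√14 = 1.3630
t = d̄/SE = 4.9/1.3630 = 3.5950
Critical value: t_{0.005,13} = ±3.012
p-value ≈ 0.0033
Decision: reject H₀

Answer: t = 3.5950, reject H₀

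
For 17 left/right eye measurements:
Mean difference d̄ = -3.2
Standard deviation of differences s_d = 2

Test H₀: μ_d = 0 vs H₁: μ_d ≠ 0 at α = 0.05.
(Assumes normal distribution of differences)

Answer: t = -6.5966, reject H₀

Derivation:
df = n - 1 = 16
SE = s_d/√n = 2/√17 = 0.4851
t = d̄/SE = -3.2/0.4851 = -6.5966
Critical value: t_{0.025,16} = ±2.120
p-value < 0.0001
Decision: reject H₀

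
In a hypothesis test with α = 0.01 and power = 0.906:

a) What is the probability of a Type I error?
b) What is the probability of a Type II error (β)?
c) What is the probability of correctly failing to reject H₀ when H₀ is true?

a) Type I error probability = α = 0.01
b) Power = P(reject H₀ | H₁ true) = 1 - β = 0.906, so Type II error probability = β = 1 - Power = 0.094
c) P(fail to reject H₀ | H₀ true) = 1 - α = 0.99

Answer: a) 0.01, b) 0.094, c) 0.99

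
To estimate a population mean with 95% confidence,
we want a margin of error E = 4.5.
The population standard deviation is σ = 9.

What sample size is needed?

Answer: n = 16

Derivation:
z_0.025 = 1.960
n = (z×σ/E)² = (1.960×9/4.5)²
n = 15.3664
Round up: n = 16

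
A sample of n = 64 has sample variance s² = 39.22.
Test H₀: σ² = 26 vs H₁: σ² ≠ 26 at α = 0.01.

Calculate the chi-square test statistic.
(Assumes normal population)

Answer: χ² = 95.0331, fail to reject H₀

Derivation:
df = n - 1 = 63
χ² = (n-1)s²/σ₀² = 63×39.22/26 = 95.0331
Critical values: χ²_{0.995,63} = 37.838, χ²_{0.005,63} = 95.649
Rejection region: χ² < 37.838 or χ² > 95.649
Decision: fail to reject H₀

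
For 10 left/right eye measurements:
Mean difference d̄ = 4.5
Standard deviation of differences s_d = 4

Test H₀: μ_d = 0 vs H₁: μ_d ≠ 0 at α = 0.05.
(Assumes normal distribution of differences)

df = n - 1 = 9
SE = s_d/√n = 4/√10 = 1.2649
t = d̄/SE = 4.5/1.2649 = 3.5576
Critical value: t_{0.025,9} = ±2.262
p-value ≈ 0.0061
Decision: reject H₀

Answer: t = 3.5576, reject H₀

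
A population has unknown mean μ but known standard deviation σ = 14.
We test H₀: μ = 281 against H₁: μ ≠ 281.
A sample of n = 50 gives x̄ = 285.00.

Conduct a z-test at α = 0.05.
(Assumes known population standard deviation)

Standard error: SE = σ/√n = 14/√50 = 1.9799
z-statistic: z = (x̄ - μ₀)/SE = (285.00 - 281)/1.9799 = 2.0203
Critical value: ±1.960
p-value = 0.0434
Decision: reject H₀

Answer: z = 2.0203, reject H₀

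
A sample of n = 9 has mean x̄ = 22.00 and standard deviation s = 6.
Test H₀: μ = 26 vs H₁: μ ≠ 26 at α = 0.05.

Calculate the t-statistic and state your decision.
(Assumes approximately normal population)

Answer: t = -2.0000, fail to reject H₀

Derivation:
df = n - 1 = 8
SE = s/√n = 6/√9 = 2.0000
t = (x̄ - μ₀)/SE = (22.00 - 26)/2.0000 = -2.0000
Critical value: t_{0.025,8} = ±2.306
p-value ≈ 0.0805
Decision: fail to reject H₀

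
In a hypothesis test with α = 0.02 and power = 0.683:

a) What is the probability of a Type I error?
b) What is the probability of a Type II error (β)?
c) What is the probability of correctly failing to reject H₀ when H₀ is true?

Answer: a) 0.02, b) 0.317, c) 0.98

Derivation:
a) Type I error probability = α = 0.02
b) Power = P(reject H₀ | H₁ true) = 1 - β = 0.683, so Type II error probability = β = 1 - Power = 0.317
c) P(fail to reject H₀ | H₀ true) = 1 - α = 0.98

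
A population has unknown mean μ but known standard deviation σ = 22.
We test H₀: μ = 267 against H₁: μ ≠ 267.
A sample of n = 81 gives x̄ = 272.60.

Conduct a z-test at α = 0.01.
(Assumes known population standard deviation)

Answer: z = 2.2910, fail to reject H₀

Derivation:
Standard error: SE = σ/√n = 22/√81 = 2.4444
z-statistic: z = (x̄ - μ₀)/SE = (272.60 - 267)/2.4444 = 2.2910
Critical value: ±2.576
p-value = 0.0220
Decision: fail to reject H₀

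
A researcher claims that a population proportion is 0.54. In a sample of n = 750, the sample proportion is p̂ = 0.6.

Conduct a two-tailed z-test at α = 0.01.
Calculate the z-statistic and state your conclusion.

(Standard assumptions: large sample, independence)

H₀: p = 0.54, H₁: p ≠ 0.54
Standard error: SE = √(p₀(1-p₀)/n) = √(0.54×0.46/750) = 0.018199
z-statistic: z = (p̂ - p₀)/SE = (0.6 - 0.54)/0.018199 = 3.2969
Critical value: z_0.005 = ±2.576
p-value = 0.0010
Decision: reject H₀ at α = 0.01

Answer: z = 3.2969, reject H₀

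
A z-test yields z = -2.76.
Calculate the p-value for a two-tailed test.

Answer: p-value ≈ 0.0058

Derivation:
For z = -2.76:
p = 2×P(Z > |-2.76|) = 2×(1 - Φ(2.76)) = 0.0058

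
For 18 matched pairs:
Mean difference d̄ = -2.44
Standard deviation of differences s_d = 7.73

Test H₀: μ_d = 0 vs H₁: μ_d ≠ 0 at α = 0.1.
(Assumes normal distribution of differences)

df = n - 1 = 17
SE = s_d/√n = 7.73/√18 = 1.8220
t = d̄/SE = -2.44/1.8220 = -1.3392
Critical value: t_{0.05,17} = ±1.740
p-value ≈ 0.1981
Decision: fail to reject H₀

Answer: t = -1.3392, fail to reject H₀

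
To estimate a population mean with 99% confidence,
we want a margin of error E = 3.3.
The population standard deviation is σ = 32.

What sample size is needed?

z_0.005 = 2.576
n = (z×σ/E)² = (2.576×32/3.3)²
n = 623.9701
Round up: n = 624

Answer: n = 624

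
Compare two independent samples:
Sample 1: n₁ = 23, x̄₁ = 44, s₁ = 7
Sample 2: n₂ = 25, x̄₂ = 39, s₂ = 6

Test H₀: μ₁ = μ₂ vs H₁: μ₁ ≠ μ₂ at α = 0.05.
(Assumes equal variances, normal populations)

Pooled variance: s²_p = [22×7² + 24×6²]/(46) = 42.2174
s_p = 6.4975
SE = s_p×√(1/n₁ + 1/n₂) = 6.4975×√(1/23 + 1/25) = 1.8773
t = (x̄₁ - x̄₂)/SE = (44 - 39)/1.8773 = 2.6634
df = 46, t-critical = ±2.013
Decision: reject H₀

Answer: t = 2.6634, reject H₀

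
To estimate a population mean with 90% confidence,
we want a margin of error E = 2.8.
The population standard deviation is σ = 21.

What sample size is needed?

Answer: n = 153

Derivation:
z_0.05 = 1.645
n = (z×σ/E)² = (1.645×21/2.8)²
n = 152.2139
Round up: n = 153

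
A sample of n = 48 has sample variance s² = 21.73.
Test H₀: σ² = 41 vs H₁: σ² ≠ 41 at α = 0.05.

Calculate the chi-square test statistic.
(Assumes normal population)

Answer: χ² = 24.9100, reject H₀

Derivation:
df = n - 1 = 47
χ² = (n-1)s²/σ₀² = 47×21.73/41 = 24.9100
Critical values: χ²_{0.975,47} = 29.956, χ²_{0.025,47} = 67.821
Rejection region: χ² < 29.956 or χ² > 67.821
Decision: reject H₀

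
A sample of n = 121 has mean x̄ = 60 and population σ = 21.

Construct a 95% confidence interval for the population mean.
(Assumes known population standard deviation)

Confidence level: 95%, α = 0.05
z_0.025 = 1.960
SE = σ/√n = 21/√121 = 1.9091
Margin of error = 1.960 × 1.9091 = 3.7418
CI: x̄ ± margin = 60 ± 3.7418
CI: (56.2582, 63.7418)

Answer: (56.2582, 63.7418)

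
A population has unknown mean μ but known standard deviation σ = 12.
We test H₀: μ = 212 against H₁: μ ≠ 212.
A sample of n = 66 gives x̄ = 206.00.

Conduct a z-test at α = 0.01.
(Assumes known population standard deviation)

Standard error: SE = σ/√n = 12/√66 = 1.4771
z-statistic: z = (x̄ - μ₀)/SE = (206.00 - 212)/1.4771 = -4.0620
Critical value: ±2.576
p-value < 0.0001
Decision: reject H₀

Answer: z = -4.0620, reject H₀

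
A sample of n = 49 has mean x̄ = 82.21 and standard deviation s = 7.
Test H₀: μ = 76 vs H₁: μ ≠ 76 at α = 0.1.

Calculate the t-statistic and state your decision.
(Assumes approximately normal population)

Answer: t = 6.2100, reject H₀

Derivation:
df = n - 1 = 48
SE = s/√n = 7/√49 = 1.0000
t = (x̄ - μ₀)/SE = (82.21 - 76)/1.0000 = 6.2100
Critical value: t_{0.05,48} = ±1.677
p-value < 0.0001
Decision: reject H₀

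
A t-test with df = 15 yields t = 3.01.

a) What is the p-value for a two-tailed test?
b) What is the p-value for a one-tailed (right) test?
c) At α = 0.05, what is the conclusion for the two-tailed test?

Using t-distribution with df = 15:
a) Two-tailed: p = 2×P(T > 3.01) = 0.0088
b) One-tailed: p = P(T > 3.01) = 0.0044
c) 0.0088 < 0.05, reject H₀

Answer: a) 0.0088, b) 0.0044, c) reject H₀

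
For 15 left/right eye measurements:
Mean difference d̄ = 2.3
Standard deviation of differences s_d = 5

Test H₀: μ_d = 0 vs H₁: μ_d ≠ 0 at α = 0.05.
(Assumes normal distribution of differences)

df = n - 1 = 14
SE = s_d/√n = 5/√15 = 1.2910
t = d̄/SE = 2.3/1.2910 = 1.7816
Critical value: t_{0.025,14} = ±2.145
p-value ≈ 0.0965
Decision: fail to reject H₀

Answer: t = 1.7816, fail to reject H₀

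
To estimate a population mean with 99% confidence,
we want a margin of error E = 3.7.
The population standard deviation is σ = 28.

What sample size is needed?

z_0.005 = 2.576
n = (z×σ/E)² = (2.576×28/3.7)²
n = 380.0181
Round up: n = 381

Answer: n = 381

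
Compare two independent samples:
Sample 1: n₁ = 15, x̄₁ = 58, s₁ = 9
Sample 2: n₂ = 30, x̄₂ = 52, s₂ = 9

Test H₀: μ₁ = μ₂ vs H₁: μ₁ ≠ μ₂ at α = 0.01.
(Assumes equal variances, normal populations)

Answer: t = 2.1082, fail to reject H₀

Derivation:
Pooled variance: s²_p = [14×9² + 29×9²]/(43) = 81.0000
s_p = 9.0000
SE = s_p×√(1/n₁ + 1/n₂) = 9.0000×√(1/15 + 1/30) = 2.8460
t = (x̄₁ - x̄₂)/SE = (58 - 52)/2.8460 = 2.1082
df = 43, t-critical = ±2.695
Decision: fail to reject H₀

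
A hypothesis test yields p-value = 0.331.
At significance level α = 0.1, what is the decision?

Answer: fail to reject H₀

Derivation:
Compare p-value to α:
0.331 ≥ 0.1
Decision: fail to reject H₀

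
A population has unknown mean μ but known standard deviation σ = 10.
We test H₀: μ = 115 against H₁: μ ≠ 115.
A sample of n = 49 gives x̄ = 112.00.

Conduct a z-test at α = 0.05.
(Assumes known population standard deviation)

Answer: z = -2.1000, reject H₀

Derivation:
Standard error: SE = σ/√n = 10/√49 = 1.4286
z-statistic: z = (x̄ - μ₀)/SE = (112.00 - 115)/1.4286 = -2.1000
Critical value: ±1.960
p-value = 0.0357
Decision: reject H₀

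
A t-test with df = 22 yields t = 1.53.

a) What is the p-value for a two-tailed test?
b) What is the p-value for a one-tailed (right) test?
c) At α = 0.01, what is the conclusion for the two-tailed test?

Using t-distribution with df = 22:
a) Two-tailed: p = 2×P(T > 1.53) = 0.1403
b) One-tailed: p = P(T > 1.53) = 0.0701
c) 0.1403 ≥ 0.01, fail to reject H₀

Answer: a) 0.1403, b) 0.0701, c) fail to reject H₀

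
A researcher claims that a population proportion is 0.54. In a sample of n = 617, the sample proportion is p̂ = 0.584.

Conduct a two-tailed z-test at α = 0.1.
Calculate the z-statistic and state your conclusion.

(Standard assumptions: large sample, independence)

H₀: p = 0.54, H₁: p ≠ 0.54
Standard error: SE = √(p₀(1-p₀)/n) = √(0.54×0.46/617) = 0.020065
z-statistic: z = (p̂ - p₀)/SE = (0.584 - 0.54)/0.020065 = 2.1929
Critical value: z_0.05 = ±1.645
p-value = 0.0283
Decision: reject H₀ at α = 0.1

Answer: z = 2.1929, reject H₀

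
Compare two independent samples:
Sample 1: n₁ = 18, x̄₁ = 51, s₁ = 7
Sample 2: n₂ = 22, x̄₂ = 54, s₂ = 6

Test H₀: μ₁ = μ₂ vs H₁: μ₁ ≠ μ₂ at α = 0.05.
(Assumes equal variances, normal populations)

Pooled variance: s²_p = [17×7² + 21×6²]/(38) = 41.8158
s_p = 6.4665
SE = s_p×√(1/n₁ + 1/n₂) = 6.4665×√(1/18 + 1/22) = 2.0552
t = (x̄₁ - x̄₂)/SE = (51 - 54)/2.0552 = -1.4597
df = 38, t-critical = ±2.024
Decision: fail to reject H₀

Answer: t = -1.4597, fail to reject H₀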